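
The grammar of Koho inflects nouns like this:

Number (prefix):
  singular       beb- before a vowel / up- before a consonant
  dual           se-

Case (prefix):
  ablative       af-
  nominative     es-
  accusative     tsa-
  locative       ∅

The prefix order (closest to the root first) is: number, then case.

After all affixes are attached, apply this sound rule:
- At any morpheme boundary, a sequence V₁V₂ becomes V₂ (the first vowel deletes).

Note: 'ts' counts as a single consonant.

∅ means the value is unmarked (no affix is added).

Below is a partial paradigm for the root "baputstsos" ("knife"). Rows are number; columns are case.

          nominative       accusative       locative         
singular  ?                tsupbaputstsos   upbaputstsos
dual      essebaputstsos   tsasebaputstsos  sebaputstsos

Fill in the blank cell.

Attach number singular up- (before consonant 'b') → upbaputstsos.
Attach case nominative es- → esupbaputstsos.
Vowel deletion: no change.

esupbaputstsos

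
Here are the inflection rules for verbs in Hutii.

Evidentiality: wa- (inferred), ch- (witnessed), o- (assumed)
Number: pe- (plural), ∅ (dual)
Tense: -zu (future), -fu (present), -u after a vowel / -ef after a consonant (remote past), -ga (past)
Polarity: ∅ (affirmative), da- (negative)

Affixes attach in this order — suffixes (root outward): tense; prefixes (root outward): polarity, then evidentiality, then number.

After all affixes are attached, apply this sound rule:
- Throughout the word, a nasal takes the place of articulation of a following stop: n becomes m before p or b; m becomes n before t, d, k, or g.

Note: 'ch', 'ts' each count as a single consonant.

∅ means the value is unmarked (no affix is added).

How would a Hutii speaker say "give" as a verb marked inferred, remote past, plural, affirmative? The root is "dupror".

pewaduproref

polarity = affirmative: zero marking, form stays dupror.
Attach evidentiality inferred wa- → wadupror.
Attach number plural pe- → pewadupror.
Attach tense remote past -ef (after consonant 'r') → pewaduproref.
Nasal assimilation: no change.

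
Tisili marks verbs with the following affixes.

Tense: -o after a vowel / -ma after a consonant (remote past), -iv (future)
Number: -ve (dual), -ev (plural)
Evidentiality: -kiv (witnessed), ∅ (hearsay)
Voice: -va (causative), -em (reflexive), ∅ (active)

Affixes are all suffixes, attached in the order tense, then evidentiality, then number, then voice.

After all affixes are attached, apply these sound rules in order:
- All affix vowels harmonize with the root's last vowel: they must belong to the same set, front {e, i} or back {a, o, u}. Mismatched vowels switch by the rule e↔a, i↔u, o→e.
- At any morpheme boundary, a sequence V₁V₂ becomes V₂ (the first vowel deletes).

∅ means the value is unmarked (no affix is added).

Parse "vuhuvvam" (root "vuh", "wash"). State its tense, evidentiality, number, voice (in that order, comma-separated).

Segment: vuh-iv-ve-em.
tense: -iv → future.
evidentiality: ∅ → hearsay.
number: -ve → dual.
voice: -em → reflexive.

future, hearsay, dual, reflexive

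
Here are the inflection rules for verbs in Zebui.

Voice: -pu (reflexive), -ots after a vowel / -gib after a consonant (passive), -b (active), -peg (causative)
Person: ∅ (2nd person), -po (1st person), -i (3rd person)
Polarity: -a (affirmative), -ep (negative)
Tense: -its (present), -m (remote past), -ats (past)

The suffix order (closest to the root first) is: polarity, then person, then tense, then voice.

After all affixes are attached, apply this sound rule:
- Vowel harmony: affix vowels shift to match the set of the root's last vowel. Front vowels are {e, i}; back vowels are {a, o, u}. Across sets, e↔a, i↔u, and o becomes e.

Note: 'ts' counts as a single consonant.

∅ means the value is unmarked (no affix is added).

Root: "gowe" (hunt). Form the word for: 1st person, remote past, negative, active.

goweeppemb

Attach polarity negative -ep → goweep.
Attach person 1st person -po → goweeppo.
Attach tense remote past -m → goweeppom.
Attach voice active -b → goweeppomb.
Apply vowel harmony: goweeppomb → goweeppemb.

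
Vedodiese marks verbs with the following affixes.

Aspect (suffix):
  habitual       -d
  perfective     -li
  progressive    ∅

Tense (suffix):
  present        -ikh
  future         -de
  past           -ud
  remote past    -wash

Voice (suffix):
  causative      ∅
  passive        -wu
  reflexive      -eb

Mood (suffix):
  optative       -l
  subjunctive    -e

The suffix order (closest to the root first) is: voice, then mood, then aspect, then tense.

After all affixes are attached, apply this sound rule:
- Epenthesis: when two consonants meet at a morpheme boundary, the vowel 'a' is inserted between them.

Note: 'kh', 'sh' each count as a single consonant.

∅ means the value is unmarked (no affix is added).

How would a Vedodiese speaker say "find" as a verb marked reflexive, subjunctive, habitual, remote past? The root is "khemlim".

khemlimebedawash

Attach voice reflexive -eb → khemlimeb.
Attach mood subjunctive -e → khemlimebe.
Attach aspect habitual -d → khemlimebed.
Attach tense remote past -wash → khemlimebedwash.
Apply epenthesis: khemlimebedwash → khemlimebedawash.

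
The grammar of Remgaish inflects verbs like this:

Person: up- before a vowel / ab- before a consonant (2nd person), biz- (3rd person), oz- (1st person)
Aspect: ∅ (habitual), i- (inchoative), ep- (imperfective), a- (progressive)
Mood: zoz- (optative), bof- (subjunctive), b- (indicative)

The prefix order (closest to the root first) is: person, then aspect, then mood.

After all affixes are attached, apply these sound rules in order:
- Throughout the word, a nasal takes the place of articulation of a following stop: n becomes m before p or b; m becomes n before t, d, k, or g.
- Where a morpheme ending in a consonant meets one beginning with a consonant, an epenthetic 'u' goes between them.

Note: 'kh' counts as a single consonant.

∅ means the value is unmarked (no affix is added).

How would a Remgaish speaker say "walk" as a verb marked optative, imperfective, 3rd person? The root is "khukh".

zozepubizukhukh

Attach person 3rd person biz- → bizkhukh.
Attach aspect imperfective ep- → epbizkhukh.
Attach mood optative zoz- → zozepbizkhukh.
Nasal assimilation: no change.
Apply epenthesis: zozepbizkhukh → zozepubizukhukh.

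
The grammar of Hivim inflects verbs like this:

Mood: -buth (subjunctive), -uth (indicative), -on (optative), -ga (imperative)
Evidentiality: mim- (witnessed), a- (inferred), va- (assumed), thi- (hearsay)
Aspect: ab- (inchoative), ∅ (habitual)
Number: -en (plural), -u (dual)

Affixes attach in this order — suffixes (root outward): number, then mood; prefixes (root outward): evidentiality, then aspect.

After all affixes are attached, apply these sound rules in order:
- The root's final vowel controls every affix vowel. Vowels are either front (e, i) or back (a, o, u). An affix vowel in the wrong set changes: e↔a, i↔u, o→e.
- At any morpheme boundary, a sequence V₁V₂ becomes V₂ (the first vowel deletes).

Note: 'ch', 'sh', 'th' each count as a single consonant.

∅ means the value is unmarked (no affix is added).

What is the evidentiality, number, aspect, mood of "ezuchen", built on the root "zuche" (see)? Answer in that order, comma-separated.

inferred, dual, habitual, optative

Segment: a-zuche-u-on.
evidentiality: a- → inferred.
number: -u → dual.
aspect: ∅ → habitual.
mood: -on → optative.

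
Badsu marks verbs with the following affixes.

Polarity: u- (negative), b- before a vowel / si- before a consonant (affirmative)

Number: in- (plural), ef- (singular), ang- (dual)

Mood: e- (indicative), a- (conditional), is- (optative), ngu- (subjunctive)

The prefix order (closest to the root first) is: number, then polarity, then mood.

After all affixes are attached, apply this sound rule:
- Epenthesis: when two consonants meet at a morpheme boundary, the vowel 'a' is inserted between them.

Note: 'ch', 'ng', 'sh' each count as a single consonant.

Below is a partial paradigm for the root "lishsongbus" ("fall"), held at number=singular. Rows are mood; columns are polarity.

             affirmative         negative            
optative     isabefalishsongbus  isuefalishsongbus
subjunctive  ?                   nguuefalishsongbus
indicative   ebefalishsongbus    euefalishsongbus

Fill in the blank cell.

Attach number singular ef- → eflishsongbus.
Attach polarity affirmative b- (before vowel 'e') → beflishsongbus.
Attach mood subjunctive ngu- → ngubeflishsongbus.
Apply epenthesis: ngubeflishsongbus → ngubefalishsongbus.

ngubefalishsongbus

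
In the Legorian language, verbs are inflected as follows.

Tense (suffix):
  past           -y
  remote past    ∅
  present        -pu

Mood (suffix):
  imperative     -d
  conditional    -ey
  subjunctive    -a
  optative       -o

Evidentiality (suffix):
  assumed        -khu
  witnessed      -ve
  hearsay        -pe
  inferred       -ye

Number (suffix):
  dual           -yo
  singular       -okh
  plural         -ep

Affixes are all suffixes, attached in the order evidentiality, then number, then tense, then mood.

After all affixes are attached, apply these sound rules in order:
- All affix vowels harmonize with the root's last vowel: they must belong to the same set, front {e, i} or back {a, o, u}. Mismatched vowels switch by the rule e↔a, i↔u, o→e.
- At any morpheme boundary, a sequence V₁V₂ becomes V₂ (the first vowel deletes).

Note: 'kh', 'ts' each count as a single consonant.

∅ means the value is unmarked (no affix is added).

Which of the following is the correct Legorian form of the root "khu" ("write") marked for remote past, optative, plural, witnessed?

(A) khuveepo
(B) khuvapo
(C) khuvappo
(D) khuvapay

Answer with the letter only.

Attach evidentiality witnessed -ve → khuve.
Attach number plural -ep → khuveep.
tense = remote past: zero marking, form stays khuveep.
Attach mood optative -o → khuveepo.
Apply vowel harmony: khuveepo → khuvaapo.
Apply vowel deletion: khuvaapo → khuvapo.
So the correct form is khuvapo, option (B).
(D) khuvapay is wrong: it uses conditional instead of optative for mood.
(C) khuvappo is wrong: it uses present instead of remote past for tense.
(A) khuveepo is wrong: it fails to apply the sound rule(s).

B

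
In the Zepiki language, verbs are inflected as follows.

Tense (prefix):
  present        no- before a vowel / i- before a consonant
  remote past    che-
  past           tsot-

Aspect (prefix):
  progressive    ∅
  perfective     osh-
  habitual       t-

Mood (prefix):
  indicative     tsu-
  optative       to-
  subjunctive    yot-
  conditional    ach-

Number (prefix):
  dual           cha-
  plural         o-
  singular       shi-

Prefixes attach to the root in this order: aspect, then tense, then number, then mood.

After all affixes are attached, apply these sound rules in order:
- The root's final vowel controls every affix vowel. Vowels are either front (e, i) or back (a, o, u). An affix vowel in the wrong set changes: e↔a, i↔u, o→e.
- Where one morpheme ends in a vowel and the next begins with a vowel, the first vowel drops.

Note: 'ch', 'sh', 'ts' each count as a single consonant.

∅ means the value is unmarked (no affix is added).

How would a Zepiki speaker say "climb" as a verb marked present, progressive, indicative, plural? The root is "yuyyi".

tsiyuyyi

aspect = progressive: zero marking, form stays yuyyi.
Attach tense present i- (before consonant 'y') → iyuyyi.
Attach number plural o- → oiyuyyi.
Attach mood indicative tsu- → tsuoiyuyyi.
Apply vowel harmony: tsuoiyuyyi → tsieiyuyyi.
Apply vowel deletion: tsieiyuyyi → tsiyuyyi.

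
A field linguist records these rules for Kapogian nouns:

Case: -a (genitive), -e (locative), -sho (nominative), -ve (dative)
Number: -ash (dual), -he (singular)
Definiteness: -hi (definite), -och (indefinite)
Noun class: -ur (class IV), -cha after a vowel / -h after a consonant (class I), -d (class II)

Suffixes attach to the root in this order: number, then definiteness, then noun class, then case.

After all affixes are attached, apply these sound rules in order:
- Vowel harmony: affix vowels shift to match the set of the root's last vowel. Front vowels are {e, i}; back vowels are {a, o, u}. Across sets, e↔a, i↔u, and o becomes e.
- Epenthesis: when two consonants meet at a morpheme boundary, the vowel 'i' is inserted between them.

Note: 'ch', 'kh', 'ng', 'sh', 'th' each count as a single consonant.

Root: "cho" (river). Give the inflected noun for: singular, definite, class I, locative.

Attach number singular -he → chohe.
Attach definiteness definite -hi → chohehi.
Attach noun class class I -cha (after vowel 'i') → chohehicha.
Attach case locative -e → chohehichae.
Apply vowel harmony: chohehichae → chohahuchaa.
Epenthesis: no change.

chohahuchaa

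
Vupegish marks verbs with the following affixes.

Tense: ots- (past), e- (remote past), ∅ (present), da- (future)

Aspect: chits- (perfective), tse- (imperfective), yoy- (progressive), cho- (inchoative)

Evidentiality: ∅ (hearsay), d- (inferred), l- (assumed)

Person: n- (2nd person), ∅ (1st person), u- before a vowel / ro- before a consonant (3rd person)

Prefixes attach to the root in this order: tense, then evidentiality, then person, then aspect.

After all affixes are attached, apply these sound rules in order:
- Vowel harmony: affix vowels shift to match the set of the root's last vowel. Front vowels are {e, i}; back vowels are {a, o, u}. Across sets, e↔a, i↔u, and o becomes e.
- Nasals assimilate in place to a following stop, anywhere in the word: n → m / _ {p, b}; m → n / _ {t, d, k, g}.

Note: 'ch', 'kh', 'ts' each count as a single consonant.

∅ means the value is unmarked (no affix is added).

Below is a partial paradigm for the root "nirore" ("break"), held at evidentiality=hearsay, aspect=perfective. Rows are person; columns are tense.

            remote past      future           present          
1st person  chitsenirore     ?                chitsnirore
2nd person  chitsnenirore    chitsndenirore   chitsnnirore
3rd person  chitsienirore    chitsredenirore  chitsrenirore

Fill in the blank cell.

chitsdenirore

Attach tense future da- → danirore.
evidentiality = hearsay: zero marking, form stays danirore.
person = 1st person: zero marking, form stays danirore.
Attach aspect perfective chits- → chitsdanirore.
Apply vowel harmony: chitsdanirore → chitsdenirore.
Nasal assimilation: no change.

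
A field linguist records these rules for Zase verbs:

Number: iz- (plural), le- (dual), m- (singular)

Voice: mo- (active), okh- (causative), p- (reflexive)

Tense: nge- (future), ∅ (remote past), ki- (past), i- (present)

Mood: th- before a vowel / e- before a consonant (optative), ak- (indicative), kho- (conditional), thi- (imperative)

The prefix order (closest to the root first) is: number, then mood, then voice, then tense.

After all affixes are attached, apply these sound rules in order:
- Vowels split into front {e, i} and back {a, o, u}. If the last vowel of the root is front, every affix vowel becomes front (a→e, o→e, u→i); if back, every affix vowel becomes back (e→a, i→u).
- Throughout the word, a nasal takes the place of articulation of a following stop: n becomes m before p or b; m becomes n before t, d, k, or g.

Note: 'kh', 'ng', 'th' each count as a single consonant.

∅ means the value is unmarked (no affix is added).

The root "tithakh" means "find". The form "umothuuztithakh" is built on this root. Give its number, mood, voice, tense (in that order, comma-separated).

plural, imperative, active, present

Segment: i-mo-thi-iz-tithakh.
number: iz- → plural.
mood: thi- → imperative.
voice: mo- → active.
tense: i- → present.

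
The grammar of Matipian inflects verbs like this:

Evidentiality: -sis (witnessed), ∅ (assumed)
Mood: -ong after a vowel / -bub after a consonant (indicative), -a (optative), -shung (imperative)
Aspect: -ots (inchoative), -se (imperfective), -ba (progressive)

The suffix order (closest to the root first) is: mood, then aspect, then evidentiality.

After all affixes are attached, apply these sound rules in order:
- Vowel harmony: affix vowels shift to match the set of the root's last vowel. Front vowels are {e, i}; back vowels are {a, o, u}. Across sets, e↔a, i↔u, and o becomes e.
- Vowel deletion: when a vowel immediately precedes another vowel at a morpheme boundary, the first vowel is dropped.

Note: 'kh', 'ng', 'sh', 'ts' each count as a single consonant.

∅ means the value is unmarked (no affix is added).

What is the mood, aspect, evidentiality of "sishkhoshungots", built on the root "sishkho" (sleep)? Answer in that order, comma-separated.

Segment: sishkho-shung-ots.
mood: -shung → imperative.
aspect: -ots → inchoative.
evidentiality: ∅ → assumed.

imperative, inchoative, assumed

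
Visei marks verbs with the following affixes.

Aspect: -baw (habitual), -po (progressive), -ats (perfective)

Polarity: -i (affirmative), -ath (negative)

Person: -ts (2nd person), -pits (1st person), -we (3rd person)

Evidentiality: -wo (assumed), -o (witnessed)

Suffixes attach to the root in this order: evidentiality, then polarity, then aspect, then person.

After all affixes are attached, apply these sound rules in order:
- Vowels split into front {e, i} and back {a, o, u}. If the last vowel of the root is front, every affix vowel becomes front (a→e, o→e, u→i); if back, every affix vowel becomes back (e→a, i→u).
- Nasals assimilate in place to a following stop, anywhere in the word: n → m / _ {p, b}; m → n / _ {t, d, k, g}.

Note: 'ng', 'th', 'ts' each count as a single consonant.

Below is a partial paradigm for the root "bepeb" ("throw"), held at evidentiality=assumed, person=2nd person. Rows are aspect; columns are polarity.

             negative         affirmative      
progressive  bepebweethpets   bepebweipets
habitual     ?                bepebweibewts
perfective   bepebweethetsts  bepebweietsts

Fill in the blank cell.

bepebweethbewts

Attach evidentiality assumed -wo → bepebwo.
Attach polarity negative -ath → bepebwoath.
Attach aspect habitual -baw → bepebwoathbaw.
Attach person 2nd person -ts → bepebwoathbawts.
Apply vowel harmony: bepebwoathbawts → bepebweethbewts.
Nasal assimilation: no change.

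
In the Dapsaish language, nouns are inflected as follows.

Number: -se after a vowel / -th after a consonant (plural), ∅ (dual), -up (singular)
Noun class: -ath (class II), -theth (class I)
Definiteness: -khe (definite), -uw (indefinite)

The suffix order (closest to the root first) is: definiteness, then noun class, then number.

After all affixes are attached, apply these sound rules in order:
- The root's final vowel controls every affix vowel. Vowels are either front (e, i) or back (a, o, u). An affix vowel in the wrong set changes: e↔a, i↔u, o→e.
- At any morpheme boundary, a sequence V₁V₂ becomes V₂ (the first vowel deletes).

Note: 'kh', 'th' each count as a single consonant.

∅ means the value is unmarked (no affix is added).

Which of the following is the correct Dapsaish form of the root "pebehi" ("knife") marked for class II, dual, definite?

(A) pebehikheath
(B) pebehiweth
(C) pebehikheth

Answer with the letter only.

Attach definiteness definite -khe → pebehikhe.
Attach noun class class II -ath → pebehikheath.
number = dual: zero marking, form stays pebehikheath.
Apply vowel harmony: pebehikheath → pebehikheeth.
Apply vowel deletion: pebehikheeth → pebehikheth.
So the correct form is pebehikheth, option (C).
(B) pebehiweth is wrong: it uses indefinite instead of definite for definiteness.
(A) pebehikheath is wrong: it fails to apply the sound rule(s).

C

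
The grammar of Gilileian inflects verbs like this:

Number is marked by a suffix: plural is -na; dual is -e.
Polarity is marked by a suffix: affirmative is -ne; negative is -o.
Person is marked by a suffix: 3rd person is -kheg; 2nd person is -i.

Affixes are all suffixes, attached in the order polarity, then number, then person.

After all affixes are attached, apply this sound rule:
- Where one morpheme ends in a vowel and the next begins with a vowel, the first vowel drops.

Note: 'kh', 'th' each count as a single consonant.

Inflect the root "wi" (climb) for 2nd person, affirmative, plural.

wineni

Attach polarity affirmative -ne → wine.
Attach number plural -na → winena.
Attach person 2nd person -i → winenai.
Apply vowel deletion: winenai → wineni.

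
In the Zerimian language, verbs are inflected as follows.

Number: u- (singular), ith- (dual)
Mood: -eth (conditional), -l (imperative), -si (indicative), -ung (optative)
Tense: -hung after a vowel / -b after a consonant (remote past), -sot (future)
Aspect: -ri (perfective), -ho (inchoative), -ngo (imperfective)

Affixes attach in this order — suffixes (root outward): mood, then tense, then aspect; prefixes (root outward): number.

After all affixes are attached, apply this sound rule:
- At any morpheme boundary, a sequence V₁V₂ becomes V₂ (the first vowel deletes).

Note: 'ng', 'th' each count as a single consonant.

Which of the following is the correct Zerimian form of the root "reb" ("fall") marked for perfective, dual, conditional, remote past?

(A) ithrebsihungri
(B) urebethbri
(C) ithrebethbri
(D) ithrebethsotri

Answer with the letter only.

Attach mood conditional -eth → rebeth.
Attach tense remote past -b (after consonant 'th') → rebethb.
Attach number dual ith- → ithrebethb.
Attach aspect perfective -ri → ithrebethbri.
Vowel deletion: no change.
So the correct form is ithrebethbri, option (C).
(A) ithrebsihungri is wrong: it uses indicative instead of conditional for mood.
(B) urebethbri is wrong: it uses singular instead of dual for number.
(D) ithrebethsotri is wrong: it uses future instead of remote past for tense.

C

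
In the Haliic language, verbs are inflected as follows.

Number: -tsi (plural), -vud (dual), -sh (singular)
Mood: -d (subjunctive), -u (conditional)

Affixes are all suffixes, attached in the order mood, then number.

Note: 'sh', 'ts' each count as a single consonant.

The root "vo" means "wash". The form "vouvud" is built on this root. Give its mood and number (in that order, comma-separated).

Segment: vo-u-vud.
mood: -u → conditional.
number: -vud → dual.

conditional, dual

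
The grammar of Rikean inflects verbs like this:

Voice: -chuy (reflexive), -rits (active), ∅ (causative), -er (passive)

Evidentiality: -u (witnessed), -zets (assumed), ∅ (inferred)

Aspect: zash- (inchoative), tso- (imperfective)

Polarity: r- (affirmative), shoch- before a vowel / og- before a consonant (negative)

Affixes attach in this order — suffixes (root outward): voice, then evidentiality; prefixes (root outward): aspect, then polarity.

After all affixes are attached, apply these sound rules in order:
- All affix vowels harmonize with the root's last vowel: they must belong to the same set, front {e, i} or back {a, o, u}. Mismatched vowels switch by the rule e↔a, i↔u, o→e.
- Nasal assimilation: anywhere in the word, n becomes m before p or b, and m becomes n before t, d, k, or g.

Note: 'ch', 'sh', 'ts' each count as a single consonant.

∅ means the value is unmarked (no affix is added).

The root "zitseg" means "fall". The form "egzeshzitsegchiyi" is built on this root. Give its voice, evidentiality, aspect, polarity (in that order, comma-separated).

Segment: og-zash-zitseg-chuy-u.
voice: -chuy → reflexive.
evidentiality: -u → witnessed.
aspect: zash- → inchoative.
polarity: shoch/og- → negative.

reflexive, witnessed, inchoative, negative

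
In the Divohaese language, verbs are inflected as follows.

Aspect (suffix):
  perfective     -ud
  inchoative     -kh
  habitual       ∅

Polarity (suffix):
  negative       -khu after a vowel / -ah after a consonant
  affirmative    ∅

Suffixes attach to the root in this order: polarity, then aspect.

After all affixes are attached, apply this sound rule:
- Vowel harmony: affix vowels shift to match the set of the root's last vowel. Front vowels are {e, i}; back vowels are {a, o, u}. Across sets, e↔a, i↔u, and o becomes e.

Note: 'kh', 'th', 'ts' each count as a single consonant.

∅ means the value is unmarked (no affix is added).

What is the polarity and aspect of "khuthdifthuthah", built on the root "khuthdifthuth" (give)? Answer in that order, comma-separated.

Segment: khuthdifthuth-ah.
polarity: -khu/ah → negative.
aspect: ∅ → habitual.

negative, habitual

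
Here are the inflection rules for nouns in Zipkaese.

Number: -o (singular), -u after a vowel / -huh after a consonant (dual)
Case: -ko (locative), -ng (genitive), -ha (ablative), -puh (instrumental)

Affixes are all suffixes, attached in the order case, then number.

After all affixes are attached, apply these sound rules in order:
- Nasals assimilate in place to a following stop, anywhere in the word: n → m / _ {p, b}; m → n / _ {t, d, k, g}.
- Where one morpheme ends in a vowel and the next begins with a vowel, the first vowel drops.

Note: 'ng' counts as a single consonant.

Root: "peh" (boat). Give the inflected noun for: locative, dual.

Attach case locative -ko → pehko.
Attach number dual -u (after vowel 'o') → pehkou.
Nasal assimilation: no change.
Apply vowel deletion: pehkou → pehku.

pehku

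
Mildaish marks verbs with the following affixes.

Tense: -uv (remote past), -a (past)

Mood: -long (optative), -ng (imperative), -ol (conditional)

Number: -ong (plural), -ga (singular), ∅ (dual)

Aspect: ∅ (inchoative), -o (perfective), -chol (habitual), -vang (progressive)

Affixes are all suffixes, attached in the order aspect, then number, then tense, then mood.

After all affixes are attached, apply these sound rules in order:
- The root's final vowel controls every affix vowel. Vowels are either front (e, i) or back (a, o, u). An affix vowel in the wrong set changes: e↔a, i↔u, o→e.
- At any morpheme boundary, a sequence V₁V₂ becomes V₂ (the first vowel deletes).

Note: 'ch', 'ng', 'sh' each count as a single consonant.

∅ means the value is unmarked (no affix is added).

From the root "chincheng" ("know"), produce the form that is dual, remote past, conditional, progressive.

chinchengvengivel

Attach aspect progressive -vang → chinchengvang.
number = dual: zero marking, form stays chinchengvang.
Attach tense remote past -uv → chinchengvanguv.
Attach mood conditional -ol → chinchengvanguvol.
Apply vowel harmony: chinchengvanguvol → chinchengvengivel.
Vowel deletion: no change.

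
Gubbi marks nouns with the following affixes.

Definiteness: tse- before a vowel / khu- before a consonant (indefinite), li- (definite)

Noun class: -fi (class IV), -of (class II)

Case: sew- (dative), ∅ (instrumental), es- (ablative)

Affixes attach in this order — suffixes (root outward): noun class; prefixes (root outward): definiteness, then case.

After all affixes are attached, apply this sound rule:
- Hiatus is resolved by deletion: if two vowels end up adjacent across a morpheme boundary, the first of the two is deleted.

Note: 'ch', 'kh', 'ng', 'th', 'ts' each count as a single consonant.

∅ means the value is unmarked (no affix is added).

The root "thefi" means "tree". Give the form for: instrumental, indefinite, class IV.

Attach noun class class IV -fi → thefifi.
Attach definiteness indefinite khu- (before consonant 'th') → khuthefifi.
case = instrumental: zero marking, form stays khuthefifi.
Vowel deletion: no change.

khuthefifi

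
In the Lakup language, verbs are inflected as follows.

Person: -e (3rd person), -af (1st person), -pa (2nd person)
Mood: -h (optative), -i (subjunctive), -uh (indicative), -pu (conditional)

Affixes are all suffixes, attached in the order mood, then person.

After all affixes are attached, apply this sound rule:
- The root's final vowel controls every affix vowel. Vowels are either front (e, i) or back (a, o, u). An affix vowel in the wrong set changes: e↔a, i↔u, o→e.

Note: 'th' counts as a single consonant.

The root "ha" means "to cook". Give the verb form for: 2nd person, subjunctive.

Attach mood subjunctive -i → hai.
Attach person 2nd person -pa → haipa.
Apply vowel harmony: haipa → haupa.

haupa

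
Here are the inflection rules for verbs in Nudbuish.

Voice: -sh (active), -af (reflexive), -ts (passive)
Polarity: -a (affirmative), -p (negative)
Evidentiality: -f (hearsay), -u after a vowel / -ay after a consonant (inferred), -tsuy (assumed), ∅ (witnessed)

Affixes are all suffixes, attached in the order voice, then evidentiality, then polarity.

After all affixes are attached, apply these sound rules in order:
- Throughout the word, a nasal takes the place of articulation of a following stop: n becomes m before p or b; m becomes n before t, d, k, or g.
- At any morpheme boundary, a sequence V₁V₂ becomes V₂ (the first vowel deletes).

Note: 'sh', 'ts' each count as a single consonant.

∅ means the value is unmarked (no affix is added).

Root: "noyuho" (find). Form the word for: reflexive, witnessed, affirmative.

noyuhafa

Attach voice reflexive -af → noyuhoaf.
evidentiality = witnessed: zero marking, form stays noyuhoaf.
Attach polarity affirmative -a → noyuhoafa.
Nasal assimilation: no change.
Apply vowel deletion: noyuhoafa → noyuhafa.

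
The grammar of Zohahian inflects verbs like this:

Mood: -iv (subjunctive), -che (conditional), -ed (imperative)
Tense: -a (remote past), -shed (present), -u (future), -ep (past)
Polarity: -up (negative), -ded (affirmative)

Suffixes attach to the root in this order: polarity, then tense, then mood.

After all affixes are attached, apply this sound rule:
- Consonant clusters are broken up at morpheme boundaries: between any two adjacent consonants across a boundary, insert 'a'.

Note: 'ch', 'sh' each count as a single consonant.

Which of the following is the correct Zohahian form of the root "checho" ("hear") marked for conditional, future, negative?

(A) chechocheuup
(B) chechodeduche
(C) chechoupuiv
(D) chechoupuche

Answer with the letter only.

D

Attach polarity negative -up → chechoup.
Attach tense future -u → chechoupu.
Attach mood conditional -che → chechoupuche.
Epenthesis: no change.
So the correct form is chechoupuche, option (D).
(B) chechodeduche is wrong: it uses affirmative instead of negative for polarity.
(C) chechoupuiv is wrong: it uses subjunctive instead of conditional for mood.
(A) chechocheuup is wrong: it has the affixes in the wrong order.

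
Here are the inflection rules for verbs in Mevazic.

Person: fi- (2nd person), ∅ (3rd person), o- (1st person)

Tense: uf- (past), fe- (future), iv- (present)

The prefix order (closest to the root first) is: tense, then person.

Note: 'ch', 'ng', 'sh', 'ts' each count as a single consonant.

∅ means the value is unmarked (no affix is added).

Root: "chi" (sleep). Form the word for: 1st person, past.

oufchi

Attach tense past uf- → ufchi.
Attach person 1st person o- → oufchi.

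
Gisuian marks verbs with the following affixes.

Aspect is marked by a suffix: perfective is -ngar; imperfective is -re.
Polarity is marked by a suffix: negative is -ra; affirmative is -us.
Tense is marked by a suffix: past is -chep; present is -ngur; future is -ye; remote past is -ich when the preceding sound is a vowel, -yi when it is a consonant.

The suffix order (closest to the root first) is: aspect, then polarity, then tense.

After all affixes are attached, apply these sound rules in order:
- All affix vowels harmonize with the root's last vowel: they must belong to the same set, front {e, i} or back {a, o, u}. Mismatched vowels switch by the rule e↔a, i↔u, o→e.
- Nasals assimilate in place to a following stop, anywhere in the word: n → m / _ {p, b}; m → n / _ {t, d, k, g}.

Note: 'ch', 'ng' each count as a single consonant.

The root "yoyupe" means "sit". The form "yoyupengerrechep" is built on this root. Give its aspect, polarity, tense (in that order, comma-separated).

perfective, negative, past

Segment: yoyupe-ngar-ra-chep.
aspect: -ngar → perfective.
polarity: -ra → negative.
tense: -chep → past.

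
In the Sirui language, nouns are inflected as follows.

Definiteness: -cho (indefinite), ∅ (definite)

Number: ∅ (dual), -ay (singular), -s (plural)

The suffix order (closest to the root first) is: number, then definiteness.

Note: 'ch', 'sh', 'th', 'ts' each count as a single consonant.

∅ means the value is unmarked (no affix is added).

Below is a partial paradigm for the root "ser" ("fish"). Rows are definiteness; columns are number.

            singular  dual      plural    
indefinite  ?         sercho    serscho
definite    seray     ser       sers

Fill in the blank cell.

seraycho

Attach number singular -ay → seray.
Attach definiteness indefinite -cho → seraycho.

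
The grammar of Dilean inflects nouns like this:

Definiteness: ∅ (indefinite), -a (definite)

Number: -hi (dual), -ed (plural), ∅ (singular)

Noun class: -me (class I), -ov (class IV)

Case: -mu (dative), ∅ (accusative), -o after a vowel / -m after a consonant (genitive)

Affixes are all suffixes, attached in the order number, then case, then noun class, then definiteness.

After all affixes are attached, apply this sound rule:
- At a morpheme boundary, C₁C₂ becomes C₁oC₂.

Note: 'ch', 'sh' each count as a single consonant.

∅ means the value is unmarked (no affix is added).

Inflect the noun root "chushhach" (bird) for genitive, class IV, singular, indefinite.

number = singular: zero marking, form stays chushhach.
Attach case genitive -m (after consonant 'ch') → chushhachm.
Attach noun class class IV -ov → chushhachmov.
definiteness = indefinite: zero marking, form stays chushhachmov.
Apply epenthesis: chushhachmov → chushhachomov.

chushhachomov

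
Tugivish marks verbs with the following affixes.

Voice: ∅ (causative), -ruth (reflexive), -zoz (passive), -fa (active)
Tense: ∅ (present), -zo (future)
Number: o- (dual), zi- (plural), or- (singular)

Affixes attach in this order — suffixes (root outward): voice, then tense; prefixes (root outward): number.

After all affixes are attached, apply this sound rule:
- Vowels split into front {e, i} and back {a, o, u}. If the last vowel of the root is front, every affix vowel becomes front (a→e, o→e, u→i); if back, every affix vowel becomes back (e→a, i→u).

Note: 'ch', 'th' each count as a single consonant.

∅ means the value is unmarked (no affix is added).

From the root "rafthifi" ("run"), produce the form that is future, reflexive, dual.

Attach voice reflexive -ruth → rafthifiruth.
Attach number dual o- → orafthifiruth.
Attach tense future -zo → orafthifiruthzo.
Apply vowel harmony: orafthifiruthzo → erafthifirithze.

erafthifirithze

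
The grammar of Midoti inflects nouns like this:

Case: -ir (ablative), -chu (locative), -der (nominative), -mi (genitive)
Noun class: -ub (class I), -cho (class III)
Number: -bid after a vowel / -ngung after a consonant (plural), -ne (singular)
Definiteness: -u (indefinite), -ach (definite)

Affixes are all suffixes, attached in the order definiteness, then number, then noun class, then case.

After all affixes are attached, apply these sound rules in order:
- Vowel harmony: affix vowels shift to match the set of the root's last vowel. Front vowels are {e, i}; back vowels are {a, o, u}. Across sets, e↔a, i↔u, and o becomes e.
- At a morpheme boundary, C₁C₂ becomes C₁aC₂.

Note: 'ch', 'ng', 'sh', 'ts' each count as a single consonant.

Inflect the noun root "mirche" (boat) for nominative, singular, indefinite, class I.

Attach definiteness indefinite -u → mircheu.
Attach number singular -ne → mircheune.
Attach noun class class I -ub → mircheuneub.
Attach case nominative -der → mircheuneubder.
Apply vowel harmony: mircheuneubder → mircheineibder.
Apply epenthesis: mircheineibder → mircheineibader.

mircheineibader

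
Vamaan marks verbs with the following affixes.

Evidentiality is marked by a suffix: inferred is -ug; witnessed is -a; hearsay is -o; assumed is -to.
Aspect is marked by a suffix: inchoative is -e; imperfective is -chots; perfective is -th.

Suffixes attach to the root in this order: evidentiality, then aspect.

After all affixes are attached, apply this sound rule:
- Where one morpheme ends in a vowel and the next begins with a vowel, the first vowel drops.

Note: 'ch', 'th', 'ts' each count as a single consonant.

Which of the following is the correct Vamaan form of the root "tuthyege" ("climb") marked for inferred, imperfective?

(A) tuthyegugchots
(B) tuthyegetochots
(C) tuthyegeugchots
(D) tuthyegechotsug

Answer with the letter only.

Attach evidentiality inferred -ug → tuthyegeug.
Attach aspect imperfective -chots → tuthyegeugchots.
Apply vowel deletion: tuthyegeugchots → tuthyegugchots.
So the correct form is tuthyegugchots, option (A).
(D) tuthyegechotsug is wrong: it has the affixes in the wrong order.
(B) tuthyegetochots is wrong: it uses assumed instead of inferred for evidentiality.
(C) tuthyegeugchots is wrong: it fails to apply the sound rule(s).

A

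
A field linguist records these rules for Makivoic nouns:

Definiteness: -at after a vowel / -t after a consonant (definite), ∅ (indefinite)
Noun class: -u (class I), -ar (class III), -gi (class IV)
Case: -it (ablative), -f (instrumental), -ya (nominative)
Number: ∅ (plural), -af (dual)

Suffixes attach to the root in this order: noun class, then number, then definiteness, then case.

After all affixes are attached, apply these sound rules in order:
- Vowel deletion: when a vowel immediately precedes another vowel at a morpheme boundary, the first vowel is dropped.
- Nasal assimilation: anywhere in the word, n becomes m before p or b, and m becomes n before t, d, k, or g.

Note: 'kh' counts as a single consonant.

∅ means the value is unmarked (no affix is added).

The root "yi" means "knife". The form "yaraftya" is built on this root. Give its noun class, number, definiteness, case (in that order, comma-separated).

Segment: yi-ar-af-t-ya.
noun class: -ar → class III.
number: -af → dual.
definiteness: -at/t → definite.
case: -ya → nominative.

class III, dual, definite, nominative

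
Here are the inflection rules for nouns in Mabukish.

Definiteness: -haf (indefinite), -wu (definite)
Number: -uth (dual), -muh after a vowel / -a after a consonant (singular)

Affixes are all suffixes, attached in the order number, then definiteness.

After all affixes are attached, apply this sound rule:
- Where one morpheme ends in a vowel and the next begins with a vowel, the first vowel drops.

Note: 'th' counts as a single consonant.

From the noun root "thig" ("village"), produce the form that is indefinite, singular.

thigahaf

Attach number singular -a (after consonant 'g') → thiga.
Attach definiteness indefinite -haf → thigahaf.
Vowel deletion: no change.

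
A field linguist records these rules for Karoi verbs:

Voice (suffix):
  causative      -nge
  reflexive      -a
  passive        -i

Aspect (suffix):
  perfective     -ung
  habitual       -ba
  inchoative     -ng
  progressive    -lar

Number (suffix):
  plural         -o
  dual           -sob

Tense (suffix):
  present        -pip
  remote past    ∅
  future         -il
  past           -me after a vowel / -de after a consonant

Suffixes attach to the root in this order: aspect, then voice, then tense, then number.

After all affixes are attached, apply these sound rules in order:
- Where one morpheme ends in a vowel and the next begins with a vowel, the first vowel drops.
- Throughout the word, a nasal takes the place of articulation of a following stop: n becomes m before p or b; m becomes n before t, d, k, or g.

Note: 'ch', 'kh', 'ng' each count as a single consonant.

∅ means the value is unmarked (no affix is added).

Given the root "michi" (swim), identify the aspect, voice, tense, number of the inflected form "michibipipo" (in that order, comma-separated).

Segment: michi-ba-i-pip-o.
aspect: -ba → habitual.
voice: -i → passive.
tense: -pip → present.
number: -o → plural.

habitual, passive, present, plural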